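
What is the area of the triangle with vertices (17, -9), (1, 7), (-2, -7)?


Area = |x1(y2-y3) + x2(y3-y1) + x3(y1-y2)| / 2
= |17*(7--7) + 1*(-7--9) + -2*(-9-7)| / 2
= 136

136


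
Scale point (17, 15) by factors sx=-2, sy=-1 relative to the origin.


Scaling: (x*sx, y*sy) = (17*-2, 15*-1) = (-34, -15)

(-34, -15)


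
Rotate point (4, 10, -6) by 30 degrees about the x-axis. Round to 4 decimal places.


x' = 4
y' = 10*cos(30) - -6*sin(30) = 11.6603
z' = 10*sin(30) + -6*cos(30) = -0.1962

(4, 11.6603, -0.1962)


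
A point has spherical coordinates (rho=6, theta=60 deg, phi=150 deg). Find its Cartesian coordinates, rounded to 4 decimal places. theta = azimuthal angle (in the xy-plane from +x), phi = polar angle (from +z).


x = 6 * sin(150) * cos(60) = 1.5
y = 6 * sin(150) * sin(60) = 2.5981
z = 6 * cos(150) = -5.1962

(1.5, 2.5981, -5.1962)


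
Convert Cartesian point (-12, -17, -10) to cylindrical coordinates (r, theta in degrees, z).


r = sqrt((-12)^2 + (-17)^2) = 20.8087
theta = atan2(-17, -12) = 234.7824 deg
z = -10

r = 20.8087, theta = 234.7824 deg, z = -10


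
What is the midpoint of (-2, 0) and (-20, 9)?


Midpoint = ((-2+-20)/2, (0+9)/2) = (-11, 4.5)

(-11, 4.5)


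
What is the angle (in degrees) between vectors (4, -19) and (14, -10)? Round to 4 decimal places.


dot = 4*14 + -19*-10 = 246
|u| = 19.4165, |v| = 17.2047
cos(angle) = 0.7364
angle = 42.5737 degrees

42.5737 degrees


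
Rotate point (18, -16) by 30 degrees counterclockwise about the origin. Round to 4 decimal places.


x' = 18*cos(30) - -16*sin(30) = 23.5885
y' = 18*sin(30) + -16*cos(30) = -4.8564

(23.5885, -4.8564)


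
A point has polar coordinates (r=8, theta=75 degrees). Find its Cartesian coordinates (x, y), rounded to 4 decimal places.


x = 8 * cos(75) = 2.0706
y = 8 * sin(75) = 7.7274

(2.0706, 7.7274)


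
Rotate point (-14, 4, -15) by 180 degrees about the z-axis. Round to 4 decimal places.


x' = -14*cos(180) - 4*sin(180) = 14
y' = -14*sin(180) + 4*cos(180) = -4
z' = -15

(14, -4, -15)


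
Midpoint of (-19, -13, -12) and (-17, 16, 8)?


Midpoint = ((-19+-17)/2, (-13+16)/2, (-12+8)/2) = (-18, 1.5, -2)

(-18, 1.5, -2)


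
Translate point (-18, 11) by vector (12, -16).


Translation: (x+dx, y+dy) = (-18+12, 11+-16) = (-6, -5)

(-6, -5)


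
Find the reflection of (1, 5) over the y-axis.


Reflection across y-axis: (x, y) -> (-x, y)
(1, 5) -> (-1, 5)

(-1, 5)


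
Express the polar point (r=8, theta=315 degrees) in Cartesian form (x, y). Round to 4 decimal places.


x = 8 * cos(315) = 5.6569
y = 8 * sin(315) = -5.6569

(5.6569, -5.6569)


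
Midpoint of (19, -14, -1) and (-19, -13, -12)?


Midpoint = ((19+-19)/2, (-14+-13)/2, (-1+-12)/2) = (0, -13.5, -6.5)

(0, -13.5, -6.5)


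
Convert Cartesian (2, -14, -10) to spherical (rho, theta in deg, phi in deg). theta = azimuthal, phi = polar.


rho = sqrt(2^2 + (-14)^2 + (-10)^2) = 17.3205
theta = atan2(-14, 2) = 278.1301 deg
phi = acos(-10/17.3205) = 125.2644 deg

rho = 17.3205, theta = 278.1301 deg, phi = 125.2644 deg


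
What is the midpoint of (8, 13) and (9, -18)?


Midpoint = ((8+9)/2, (13+-18)/2) = (8.5, -2.5)

(8.5, -2.5)


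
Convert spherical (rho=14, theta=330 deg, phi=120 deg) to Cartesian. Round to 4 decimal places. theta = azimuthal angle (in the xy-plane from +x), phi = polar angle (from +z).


x = 14 * sin(120) * cos(330) = 10.5
y = 14 * sin(120) * sin(330) = -6.0622
z = 14 * cos(120) = -7

(10.5, -6.0622, -7)


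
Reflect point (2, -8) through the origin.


Reflection through origin: (x, y) -> (-x, -y)
(2, -8) -> (-2, 8)

(-2, 8)


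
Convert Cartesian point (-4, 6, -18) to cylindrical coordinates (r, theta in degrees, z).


r = sqrt((-4)^2 + 6^2) = 7.2111
theta = atan2(6, -4) = 123.6901 deg
z = -18

r = 7.2111, theta = 123.6901 deg, z = -18


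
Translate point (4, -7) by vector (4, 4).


Translation: (x+dx, y+dy) = (4+4, -7+4) = (8, -3)

(8, -3)


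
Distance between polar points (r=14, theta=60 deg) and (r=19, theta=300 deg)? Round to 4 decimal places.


d = sqrt(r1^2 + r2^2 - 2*r1*r2*cos(t2-t1))
d = sqrt(14^2 + 19^2 - 2*14*19*cos(300-60)) = 28.688

28.688


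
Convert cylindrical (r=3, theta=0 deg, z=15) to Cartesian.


x = 3 * cos(0) = 3
y = 3 * sin(0) = 0
z = 15

(3, 0, 15)


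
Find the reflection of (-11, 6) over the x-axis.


Reflection across x-axis: (x, y) -> (x, -y)
(-11, 6) -> (-11, -6)

(-11, -6)


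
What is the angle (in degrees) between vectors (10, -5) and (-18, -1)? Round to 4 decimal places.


dot = 10*-18 + -5*-1 = -175
|u| = 11.1803, |v| = 18.0278
cos(angle) = -0.8682
angle = 150.2551 degrees

150.2551 degrees


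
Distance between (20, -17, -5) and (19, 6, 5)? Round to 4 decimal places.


d = sqrt((19-20)^2 + (6--17)^2 + (5--5)^2) = 25.0998

25.0998


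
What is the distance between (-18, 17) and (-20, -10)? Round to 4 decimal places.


d = sqrt((-20--18)^2 + (-10-17)^2) = 27.074

27.074


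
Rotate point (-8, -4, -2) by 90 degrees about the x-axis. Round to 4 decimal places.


x' = -8
y' = -4*cos(90) - -2*sin(90) = 2
z' = -4*sin(90) + -2*cos(90) = -4

(-8, 2, -4)


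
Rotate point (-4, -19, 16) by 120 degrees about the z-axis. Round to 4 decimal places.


x' = -4*cos(120) - -19*sin(120) = 18.4545
y' = -4*sin(120) + -19*cos(120) = 6.0359
z' = 16

(18.4545, 6.0359, 16)


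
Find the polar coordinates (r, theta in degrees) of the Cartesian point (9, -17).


r = sqrt(9^2 + (-17)^2) = 19.2354
theta = atan2(-17, 9) = 297.8973 degrees

r = 19.2354, theta = 297.8973 degrees


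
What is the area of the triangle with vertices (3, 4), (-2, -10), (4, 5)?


Area = |x1(y2-y3) + x2(y3-y1) + x3(y1-y2)| / 2
= |3*(-10-5) + -2*(5-4) + 4*(4--10)| / 2
= 4.5

4.5


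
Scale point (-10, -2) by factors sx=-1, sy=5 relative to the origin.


Scaling: (x*sx, y*sy) = (-10*-1, -2*5) = (10, -10)

(10, -10)


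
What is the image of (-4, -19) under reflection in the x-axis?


Reflection across x-axis: (x, y) -> (x, -y)
(-4, -19) -> (-4, 19)

(-4, 19)


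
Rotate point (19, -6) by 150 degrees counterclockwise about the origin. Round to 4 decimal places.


x' = 19*cos(150) - -6*sin(150) = -13.4545
y' = 19*sin(150) + -6*cos(150) = 14.6962

(-13.4545, 14.6962)


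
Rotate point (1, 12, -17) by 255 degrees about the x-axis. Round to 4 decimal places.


x' = 1
y' = 12*cos(255) - -17*sin(255) = -19.5266
z' = 12*sin(255) + -17*cos(255) = -7.1912

(1, -19.5266, -7.1912)


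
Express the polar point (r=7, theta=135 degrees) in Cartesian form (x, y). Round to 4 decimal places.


x = 7 * cos(135) = -4.9497
y = 7 * sin(135) = 4.9497

(-4.9497, 4.9497)


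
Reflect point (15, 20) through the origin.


Reflection through origin: (x, y) -> (-x, -y)
(15, 20) -> (-15, -20)

(-15, -20)


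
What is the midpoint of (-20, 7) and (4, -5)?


Midpoint = ((-20+4)/2, (7+-5)/2) = (-8, 1)

(-8, 1)


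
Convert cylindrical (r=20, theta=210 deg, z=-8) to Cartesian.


x = 20 * cos(210) = -17.3205
y = 20 * sin(210) = -10
z = -8

(-17.3205, -10, -8)


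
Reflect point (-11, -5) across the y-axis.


Reflection across y-axis: (x, y) -> (-x, y)
(-11, -5) -> (11, -5)

(11, -5)


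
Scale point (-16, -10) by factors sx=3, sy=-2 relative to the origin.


Scaling: (x*sx, y*sy) = (-16*3, -10*-2) = (-48, 20)

(-48, 20)


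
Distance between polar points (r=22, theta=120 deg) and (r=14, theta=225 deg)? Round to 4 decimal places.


d = sqrt(r1^2 + r2^2 - 2*r1*r2*cos(t2-t1))
d = sqrt(22^2 + 14^2 - 2*22*14*cos(225-120)) = 28.973

28.973


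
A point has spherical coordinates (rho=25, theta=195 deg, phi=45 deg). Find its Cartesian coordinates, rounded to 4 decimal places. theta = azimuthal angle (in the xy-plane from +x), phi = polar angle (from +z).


x = 25 * sin(45) * cos(195) = -17.0753
y = 25 * sin(45) * sin(195) = -4.5753
z = 25 * cos(45) = 17.6777

(-17.0753, -4.5753, 17.6777)


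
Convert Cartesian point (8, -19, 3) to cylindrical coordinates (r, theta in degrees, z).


r = sqrt(8^2 + (-19)^2) = 20.6155
theta = atan2(-19, 8) = 292.8337 deg
z = 3

r = 20.6155, theta = 292.8337 deg, z = 3


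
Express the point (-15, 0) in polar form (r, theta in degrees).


r = sqrt((-15)^2 + 0^2) = 15
theta = atan2(0, -15) = 180 degrees

r = 15, theta = 180 degrees


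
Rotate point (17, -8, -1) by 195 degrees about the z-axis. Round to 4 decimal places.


x' = 17*cos(195) - -8*sin(195) = -18.4913
y' = 17*sin(195) + -8*cos(195) = 3.3275
z' = -1

(-18.4913, 3.3275, -1)


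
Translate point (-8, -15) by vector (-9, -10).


Translation: (x+dx, y+dy) = (-8+-9, -15+-10) = (-17, -25)

(-17, -25)


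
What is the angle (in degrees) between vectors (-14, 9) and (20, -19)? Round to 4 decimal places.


dot = -14*20 + 9*-19 = -451
|u| = 16.6433, |v| = 27.5862
cos(angle) = -0.9823
angle = 169.204 degrees

169.204 degrees


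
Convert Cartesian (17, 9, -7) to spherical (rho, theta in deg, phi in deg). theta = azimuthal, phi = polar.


rho = sqrt(17^2 + 9^2 + (-7)^2) = 20.4695
theta = atan2(9, 17) = 27.8973 deg
phi = acos(-7/20.4695) = 109.9971 deg

rho = 20.4695, theta = 27.8973 deg, phi = 109.9971 deg


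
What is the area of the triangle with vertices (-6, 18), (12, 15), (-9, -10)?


Area = |x1(y2-y3) + x2(y3-y1) + x3(y1-y2)| / 2
= |-6*(15--10) + 12*(-10-18) + -9*(18-15)| / 2
= 256.5

256.5


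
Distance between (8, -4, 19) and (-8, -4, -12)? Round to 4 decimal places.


d = sqrt((-8-8)^2 + (-4--4)^2 + (-12-19)^2) = 34.8855

34.8855


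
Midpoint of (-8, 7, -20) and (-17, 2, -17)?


Midpoint = ((-8+-17)/2, (7+2)/2, (-20+-17)/2) = (-12.5, 4.5, -18.5)

(-12.5, 4.5, -18.5)


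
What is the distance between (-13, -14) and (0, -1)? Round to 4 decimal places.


d = sqrt((0--13)^2 + (-1--14)^2) = 18.3848

18.3848


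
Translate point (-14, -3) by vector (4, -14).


Translation: (x+dx, y+dy) = (-14+4, -3+-14) = (-10, -17)

(-10, -17)


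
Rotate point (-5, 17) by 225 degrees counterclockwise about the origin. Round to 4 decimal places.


x' = -5*cos(225) - 17*sin(225) = 15.5563
y' = -5*sin(225) + 17*cos(225) = -8.4853

(15.5563, -8.4853)


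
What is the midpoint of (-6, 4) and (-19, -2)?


Midpoint = ((-6+-19)/2, (4+-2)/2) = (-12.5, 1)

(-12.5, 1)


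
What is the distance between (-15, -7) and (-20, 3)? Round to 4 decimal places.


d = sqrt((-20--15)^2 + (3--7)^2) = 11.1803

11.1803


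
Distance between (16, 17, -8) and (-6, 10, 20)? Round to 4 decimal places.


d = sqrt((-6-16)^2 + (10-17)^2 + (20--8)^2) = 36.2905

36.2905


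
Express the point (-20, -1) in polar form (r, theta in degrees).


r = sqrt((-20)^2 + (-1)^2) = 20.025
theta = atan2(-1, -20) = 182.8624 degrees

r = 20.025, theta = 182.8624 degrees


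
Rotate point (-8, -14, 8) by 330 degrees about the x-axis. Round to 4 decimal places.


x' = -8
y' = -14*cos(330) - 8*sin(330) = -8.1244
z' = -14*sin(330) + 8*cos(330) = 13.9282

(-8, -8.1244, 13.9282)


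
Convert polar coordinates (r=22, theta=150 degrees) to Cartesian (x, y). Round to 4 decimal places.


x = 22 * cos(150) = -19.0526
y = 22 * sin(150) = 11

(-19.0526, 11)


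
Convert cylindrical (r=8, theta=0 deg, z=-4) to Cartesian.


x = 8 * cos(0) = 8
y = 8 * sin(0) = 0
z = -4

(8, 0, -4)


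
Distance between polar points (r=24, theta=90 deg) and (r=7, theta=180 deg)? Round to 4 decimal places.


d = sqrt(r1^2 + r2^2 - 2*r1*r2*cos(t2-t1))
d = sqrt(24^2 + 7^2 - 2*24*7*cos(180-90)) = 25

25


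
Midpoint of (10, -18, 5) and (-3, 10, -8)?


Midpoint = ((10+-3)/2, (-18+10)/2, (5+-8)/2) = (3.5, -4, -1.5)

(3.5, -4, -1.5)


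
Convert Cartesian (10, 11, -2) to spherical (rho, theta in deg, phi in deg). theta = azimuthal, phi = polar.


rho = sqrt(10^2 + 11^2 + (-2)^2) = 15
theta = atan2(11, 10) = 47.7263 deg
phi = acos(-2/15) = 97.6623 deg

rho = 15, theta = 47.7263 deg, phi = 97.6623 deg


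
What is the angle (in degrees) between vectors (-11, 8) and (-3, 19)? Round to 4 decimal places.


dot = -11*-3 + 8*19 = 185
|u| = 13.6015, |v| = 19.2354
cos(angle) = 0.7071
angle = 45 degrees

45 degrees


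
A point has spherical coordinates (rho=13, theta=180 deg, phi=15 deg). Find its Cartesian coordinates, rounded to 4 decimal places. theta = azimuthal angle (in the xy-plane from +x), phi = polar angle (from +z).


x = 13 * sin(15) * cos(180) = -3.3646
y = 13 * sin(15) * sin(180) = 0
z = 13 * cos(15) = 12.557

(-3.3646, 0, 12.557)


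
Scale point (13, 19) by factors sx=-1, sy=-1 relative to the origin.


Scaling: (x*sx, y*sy) = (13*-1, 19*-1) = (-13, -19)

(-13, -19)


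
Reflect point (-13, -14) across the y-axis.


Reflection across y-axis: (x, y) -> (-x, y)
(-13, -14) -> (13, -14)

(13, -14)


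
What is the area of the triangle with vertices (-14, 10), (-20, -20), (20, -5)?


Area = |x1(y2-y3) + x2(y3-y1) + x3(y1-y2)| / 2
= |-14*(-20--5) + -20*(-5-10) + 20*(10--20)| / 2
= 555

555


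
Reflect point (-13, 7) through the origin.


Reflection through origin: (x, y) -> (-x, -y)
(-13, 7) -> (13, -7)

(13, -7)


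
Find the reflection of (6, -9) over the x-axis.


Reflection across x-axis: (x, y) -> (x, -y)
(6, -9) -> (6, 9)

(6, 9)


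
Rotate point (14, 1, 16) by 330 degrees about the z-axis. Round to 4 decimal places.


x' = 14*cos(330) - 1*sin(330) = 12.6244
y' = 14*sin(330) + 1*cos(330) = -6.134
z' = 16

(12.6244, -6.134, 16)


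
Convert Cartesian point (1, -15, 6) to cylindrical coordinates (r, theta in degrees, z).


r = sqrt(1^2 + (-15)^2) = 15.0333
theta = atan2(-15, 1) = 273.8141 deg
z = 6

r = 15.0333, theta = 273.8141 deg, z = 6


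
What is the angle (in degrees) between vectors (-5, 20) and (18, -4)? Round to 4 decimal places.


dot = -5*18 + 20*-4 = -170
|u| = 20.6155, |v| = 18.4391
cos(angle) = -0.4472
angle = 116.5651 degrees

116.5651 degrees


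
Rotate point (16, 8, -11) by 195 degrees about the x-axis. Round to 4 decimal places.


x' = 16
y' = 8*cos(195) - -11*sin(195) = -10.5744
z' = 8*sin(195) + -11*cos(195) = 8.5546

(16, -10.5744, 8.5546)


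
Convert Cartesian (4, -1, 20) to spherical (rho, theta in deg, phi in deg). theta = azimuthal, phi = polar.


rho = sqrt(4^2 + (-1)^2 + 20^2) = 20.4206
theta = atan2(-1, 4) = 345.9638 deg
phi = acos(20/20.4206) = 11.6486 deg

rho = 20.4206, theta = 345.9638 deg, phi = 11.6486 deg


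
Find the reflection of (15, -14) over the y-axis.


Reflection across y-axis: (x, y) -> (-x, y)
(15, -14) -> (-15, -14)

(-15, -14)


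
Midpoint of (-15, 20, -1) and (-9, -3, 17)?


Midpoint = ((-15+-9)/2, (20+-3)/2, (-1+17)/2) = (-12, 8.5, 8)

(-12, 8.5, 8)


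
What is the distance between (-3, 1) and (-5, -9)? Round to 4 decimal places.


d = sqrt((-5--3)^2 + (-9-1)^2) = 10.198

10.198


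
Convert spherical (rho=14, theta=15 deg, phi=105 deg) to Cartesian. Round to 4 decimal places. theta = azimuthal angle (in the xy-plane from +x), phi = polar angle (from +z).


x = 14 * sin(105) * cos(15) = 13.0622
y = 14 * sin(105) * sin(15) = 3.5
z = 14 * cos(105) = -3.6235

(13.0622, 3.5, -3.6235)


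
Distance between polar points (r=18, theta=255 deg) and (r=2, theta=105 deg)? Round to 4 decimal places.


d = sqrt(r1^2 + r2^2 - 2*r1*r2*cos(t2-t1))
d = sqrt(18^2 + 2^2 - 2*18*2*cos(105-255)) = 19.7574

19.7574


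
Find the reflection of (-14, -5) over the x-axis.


Reflection across x-axis: (x, y) -> (x, -y)
(-14, -5) -> (-14, 5)

(-14, 5)


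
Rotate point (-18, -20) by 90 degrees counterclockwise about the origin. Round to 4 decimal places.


x' = -18*cos(90) - -20*sin(90) = 20
y' = -18*sin(90) + -20*cos(90) = -18

(20, -18)


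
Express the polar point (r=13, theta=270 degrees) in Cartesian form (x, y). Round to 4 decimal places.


x = 13 * cos(270) = 0
y = 13 * sin(270) = -13

(0, -13)


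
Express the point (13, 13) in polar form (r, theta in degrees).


r = sqrt(13^2 + 13^2) = 18.3848
theta = atan2(13, 13) = 45 degrees

r = 18.3848, theta = 45 degrees


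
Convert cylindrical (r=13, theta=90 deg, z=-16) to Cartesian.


x = 13 * cos(90) = 0
y = 13 * sin(90) = 13
z = -16

(0, 13, -16)


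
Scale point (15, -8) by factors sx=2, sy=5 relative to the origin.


Scaling: (x*sx, y*sy) = (15*2, -8*5) = (30, -40)

(30, -40)


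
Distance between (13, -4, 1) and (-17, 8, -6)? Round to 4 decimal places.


d = sqrt((-17-13)^2 + (8--4)^2 + (-6-1)^2) = 33.0606

33.0606


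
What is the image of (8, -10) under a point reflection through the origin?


Reflection through origin: (x, y) -> (-x, -y)
(8, -10) -> (-8, 10)

(-8, 10)


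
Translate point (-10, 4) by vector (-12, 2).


Translation: (x+dx, y+dy) = (-10+-12, 4+2) = (-22, 6)

(-22, 6)


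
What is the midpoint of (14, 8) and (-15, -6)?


Midpoint = ((14+-15)/2, (8+-6)/2) = (-0.5, 1)

(-0.5, 1)


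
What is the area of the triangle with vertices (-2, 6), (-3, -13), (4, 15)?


Area = |x1(y2-y3) + x2(y3-y1) + x3(y1-y2)| / 2
= |-2*(-13-15) + -3*(15-6) + 4*(6--13)| / 2
= 52.5

52.5


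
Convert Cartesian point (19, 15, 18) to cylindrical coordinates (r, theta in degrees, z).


r = sqrt(19^2 + 15^2) = 24.2074
theta = atan2(15, 19) = 38.2902 deg
z = 18

r = 24.2074, theta = 38.2902 deg, z = 18


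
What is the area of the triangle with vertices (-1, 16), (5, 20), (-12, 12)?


Area = |x1(y2-y3) + x2(y3-y1) + x3(y1-y2)| / 2
= |-1*(20-12) + 5*(12-16) + -12*(16-20)| / 2
= 10

10


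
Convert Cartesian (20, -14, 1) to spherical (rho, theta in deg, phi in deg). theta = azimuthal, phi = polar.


rho = sqrt(20^2 + (-14)^2 + 1^2) = 24.4336
theta = atan2(-14, 20) = 325.008 deg
phi = acos(1/24.4336) = 87.6544 deg

rho = 24.4336, theta = 325.008 deg, phi = 87.6544 deg


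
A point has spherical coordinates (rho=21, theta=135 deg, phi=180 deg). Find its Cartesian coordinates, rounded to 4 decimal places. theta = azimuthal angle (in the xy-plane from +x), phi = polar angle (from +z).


x = 21 * sin(180) * cos(135) = 0
y = 21 * sin(180) * sin(135) = 0
z = 21 * cos(180) = -21

(0, 0, -21)


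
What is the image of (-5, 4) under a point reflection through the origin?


Reflection through origin: (x, y) -> (-x, -y)
(-5, 4) -> (5, -4)

(5, -4)


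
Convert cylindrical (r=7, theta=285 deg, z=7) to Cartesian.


x = 7 * cos(285) = 1.8117
y = 7 * sin(285) = -6.7615
z = 7

(1.8117, -6.7615, 7)


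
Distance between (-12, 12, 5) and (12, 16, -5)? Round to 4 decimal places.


d = sqrt((12--12)^2 + (16-12)^2 + (-5-5)^2) = 26.3059

26.3059


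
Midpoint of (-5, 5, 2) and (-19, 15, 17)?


Midpoint = ((-5+-19)/2, (5+15)/2, (2+17)/2) = (-12, 10, 9.5)

(-12, 10, 9.5)


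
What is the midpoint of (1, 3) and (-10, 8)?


Midpoint = ((1+-10)/2, (3+8)/2) = (-4.5, 5.5)

(-4.5, 5.5)


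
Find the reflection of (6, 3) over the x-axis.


Reflection across x-axis: (x, y) -> (x, -y)
(6, 3) -> (6, -3)

(6, -3)


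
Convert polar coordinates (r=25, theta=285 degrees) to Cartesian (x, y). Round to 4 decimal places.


x = 25 * cos(285) = 6.4705
y = 25 * sin(285) = -24.1481

(6.4705, -24.1481)


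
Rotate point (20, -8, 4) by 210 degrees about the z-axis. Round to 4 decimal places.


x' = 20*cos(210) - -8*sin(210) = -21.3205
y' = 20*sin(210) + -8*cos(210) = -3.0718
z' = 4

(-21.3205, -3.0718, 4)


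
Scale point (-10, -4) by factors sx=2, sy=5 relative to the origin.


Scaling: (x*sx, y*sy) = (-10*2, -4*5) = (-20, -20)

(-20, -20)


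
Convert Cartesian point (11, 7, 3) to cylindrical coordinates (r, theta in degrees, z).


r = sqrt(11^2 + 7^2) = 13.0384
theta = atan2(7, 11) = 32.4712 deg
z = 3

r = 13.0384, theta = 32.4712 deg, z = 3


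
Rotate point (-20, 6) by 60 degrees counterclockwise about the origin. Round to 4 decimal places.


x' = -20*cos(60) - 6*sin(60) = -15.1962
y' = -20*sin(60) + 6*cos(60) = -14.3205

(-15.1962, -14.3205)


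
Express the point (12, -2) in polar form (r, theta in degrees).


r = sqrt(12^2 + (-2)^2) = 12.1655
theta = atan2(-2, 12) = 350.5377 degrees

r = 12.1655, theta = 350.5377 degrees


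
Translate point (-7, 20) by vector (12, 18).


Translation: (x+dx, y+dy) = (-7+12, 20+18) = (5, 38)

(5, 38)


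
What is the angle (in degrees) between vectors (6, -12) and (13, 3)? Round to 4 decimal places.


dot = 6*13 + -12*3 = 42
|u| = 13.4164, |v| = 13.3417
cos(angle) = 0.2346
angle = 76.4296 degrees

76.4296 degrees


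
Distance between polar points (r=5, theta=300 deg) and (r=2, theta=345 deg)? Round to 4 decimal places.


d = sqrt(r1^2 + r2^2 - 2*r1*r2*cos(t2-t1))
d = sqrt(5^2 + 2^2 - 2*5*2*cos(345-300)) = 3.8546

3.8546


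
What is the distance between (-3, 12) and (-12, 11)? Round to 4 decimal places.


d = sqrt((-12--3)^2 + (11-12)^2) = 9.0554

9.0554


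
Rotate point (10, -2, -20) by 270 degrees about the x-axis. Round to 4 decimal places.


x' = 10
y' = -2*cos(270) - -20*sin(270) = -20
z' = -2*sin(270) + -20*cos(270) = 2

(10, -20, 2)


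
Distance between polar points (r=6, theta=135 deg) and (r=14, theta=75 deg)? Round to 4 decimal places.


d = sqrt(r1^2 + r2^2 - 2*r1*r2*cos(t2-t1))
d = sqrt(6^2 + 14^2 - 2*6*14*cos(75-135)) = 12.1655

12.1655


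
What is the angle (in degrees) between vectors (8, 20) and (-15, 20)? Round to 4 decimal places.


dot = 8*-15 + 20*20 = 280
|u| = 21.5407, |v| = 25
cos(angle) = 0.5199
angle = 58.6713 degrees

58.6713 degrees


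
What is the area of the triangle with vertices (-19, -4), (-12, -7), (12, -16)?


Area = |x1(y2-y3) + x2(y3-y1) + x3(y1-y2)| / 2
= |-19*(-7--16) + -12*(-16--4) + 12*(-4--7)| / 2
= 4.5

4.5


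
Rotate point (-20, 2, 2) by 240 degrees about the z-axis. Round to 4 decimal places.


x' = -20*cos(240) - 2*sin(240) = 11.7321
y' = -20*sin(240) + 2*cos(240) = 16.3205
z' = 2

(11.7321, 16.3205, 2)


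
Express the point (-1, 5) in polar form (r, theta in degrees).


r = sqrt((-1)^2 + 5^2) = 5.099
theta = atan2(5, -1) = 101.3099 degrees

r = 5.099, theta = 101.3099 degrees


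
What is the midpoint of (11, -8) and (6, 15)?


Midpoint = ((11+6)/2, (-8+15)/2) = (8.5, 3.5)

(8.5, 3.5)


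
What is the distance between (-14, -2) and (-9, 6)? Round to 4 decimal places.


d = sqrt((-9--14)^2 + (6--2)^2) = 9.434

9.434


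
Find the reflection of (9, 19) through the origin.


Reflection through origin: (x, y) -> (-x, -y)
(9, 19) -> (-9, -19)

(-9, -19)


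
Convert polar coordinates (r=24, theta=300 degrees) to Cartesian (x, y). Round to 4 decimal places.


x = 24 * cos(300) = 12
y = 24 * sin(300) = -20.7846

(12, -20.7846)


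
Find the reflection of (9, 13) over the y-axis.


Reflection across y-axis: (x, y) -> (-x, y)
(9, 13) -> (-9, 13)

(-9, 13)


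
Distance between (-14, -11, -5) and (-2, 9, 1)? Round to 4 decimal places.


d = sqrt((-2--14)^2 + (9--11)^2 + (1--5)^2) = 24.0832

24.0832


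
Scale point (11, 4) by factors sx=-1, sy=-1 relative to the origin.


Scaling: (x*sx, y*sy) = (11*-1, 4*-1) = (-11, -4)

(-11, -4)


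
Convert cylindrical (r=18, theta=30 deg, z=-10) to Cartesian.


x = 18 * cos(30) = 15.5885
y = 18 * sin(30) = 9
z = -10

(15.5885, 9, -10)


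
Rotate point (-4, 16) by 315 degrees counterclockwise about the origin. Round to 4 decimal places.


x' = -4*cos(315) - 16*sin(315) = 8.4853
y' = -4*sin(315) + 16*cos(315) = 14.1421

(8.4853, 14.1421)


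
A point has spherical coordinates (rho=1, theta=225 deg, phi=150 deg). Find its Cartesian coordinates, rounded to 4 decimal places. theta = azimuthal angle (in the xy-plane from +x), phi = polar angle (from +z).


x = 1 * sin(150) * cos(225) = -0.3536
y = 1 * sin(150) * sin(225) = -0.3536
z = 1 * cos(150) = -0.866

(-0.3536, -0.3536, -0.866)


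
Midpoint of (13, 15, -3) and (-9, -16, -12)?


Midpoint = ((13+-9)/2, (15+-16)/2, (-3+-12)/2) = (2, -0.5, -7.5)

(2, -0.5, -7.5)


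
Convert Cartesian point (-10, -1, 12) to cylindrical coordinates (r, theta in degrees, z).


r = sqrt((-10)^2 + (-1)^2) = 10.0499
theta = atan2(-1, -10) = 185.7106 deg
z = 12

r = 10.0499, theta = 185.7106 deg, z = 12


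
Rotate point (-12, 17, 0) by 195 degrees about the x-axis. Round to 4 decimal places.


x' = -12
y' = 17*cos(195) - 0*sin(195) = -16.4207
z' = 17*sin(195) + 0*cos(195) = -4.3999

(-12, -16.4207, -4.3999)


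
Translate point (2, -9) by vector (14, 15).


Translation: (x+dx, y+dy) = (2+14, -9+15) = (16, 6)

(16, 6)


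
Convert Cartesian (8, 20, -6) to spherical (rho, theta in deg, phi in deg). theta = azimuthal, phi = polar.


rho = sqrt(8^2 + 20^2 + (-6)^2) = 22.3607
theta = atan2(20, 8) = 68.1986 deg
phi = acos(-6/22.3607) = 105.5648 deg

rho = 22.3607, theta = 68.1986 deg, phi = 105.5648 deg


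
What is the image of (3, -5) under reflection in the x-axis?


Reflection across x-axis: (x, y) -> (x, -y)
(3, -5) -> (3, 5)

(3, 5)


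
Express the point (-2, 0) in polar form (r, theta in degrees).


r = sqrt((-2)^2 + 0^2) = 2
theta = atan2(0, -2) = 180 degrees

r = 2, theta = 180 degrees


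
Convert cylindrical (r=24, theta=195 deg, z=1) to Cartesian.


x = 24 * cos(195) = -23.1822
y = 24 * sin(195) = -6.2117
z = 1

(-23.1822, -6.2117, 1)


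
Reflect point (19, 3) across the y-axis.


Reflection across y-axis: (x, y) -> (-x, y)
(19, 3) -> (-19, 3)

(-19, 3)


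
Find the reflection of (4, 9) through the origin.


Reflection through origin: (x, y) -> (-x, -y)
(4, 9) -> (-4, -9)

(-4, -9)


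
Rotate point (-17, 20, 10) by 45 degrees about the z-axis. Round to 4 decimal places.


x' = -17*cos(45) - 20*sin(45) = -26.163
y' = -17*sin(45) + 20*cos(45) = 2.1213
z' = 10

(-26.163, 2.1213, 10)


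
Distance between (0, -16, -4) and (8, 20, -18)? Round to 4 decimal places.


d = sqrt((8-0)^2 + (20--16)^2 + (-18--4)^2) = 39.4462

39.4462


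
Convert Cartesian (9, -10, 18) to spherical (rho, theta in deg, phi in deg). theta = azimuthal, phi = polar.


rho = sqrt(9^2 + (-10)^2 + 18^2) = 22.4722
theta = atan2(-10, 9) = 311.9872 deg
phi = acos(18/22.4722) = 36.7753 deg

rho = 22.4722, theta = 311.9872 deg, phi = 36.7753 deg


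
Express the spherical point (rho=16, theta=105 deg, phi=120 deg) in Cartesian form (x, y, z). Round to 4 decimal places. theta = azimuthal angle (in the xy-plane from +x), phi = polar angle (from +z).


x = 16 * sin(120) * cos(105) = -3.5863
y = 16 * sin(120) * sin(105) = 13.3843
z = 16 * cos(120) = -8

(-3.5863, 13.3843, -8)


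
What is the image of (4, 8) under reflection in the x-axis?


Reflection across x-axis: (x, y) -> (x, -y)
(4, 8) -> (4, -8)

(4, -8)


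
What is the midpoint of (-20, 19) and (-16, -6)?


Midpoint = ((-20+-16)/2, (19+-6)/2) = (-18, 6.5)

(-18, 6.5)


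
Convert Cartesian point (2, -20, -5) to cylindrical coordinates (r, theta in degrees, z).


r = sqrt(2^2 + (-20)^2) = 20.0998
theta = atan2(-20, 2) = 275.7106 deg
z = -5

r = 20.0998, theta = 275.7106 deg, z = -5


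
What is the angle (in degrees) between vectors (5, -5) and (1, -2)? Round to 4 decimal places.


dot = 5*1 + -5*-2 = 15
|u| = 7.0711, |v| = 2.2361
cos(angle) = 0.9487
angle = 18.4349 degrees

18.4349 degrees


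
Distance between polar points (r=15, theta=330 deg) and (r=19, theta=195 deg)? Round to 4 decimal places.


d = sqrt(r1^2 + r2^2 - 2*r1*r2*cos(t2-t1))
d = sqrt(15^2 + 19^2 - 2*15*19*cos(195-330)) = 31.4492

31.4492


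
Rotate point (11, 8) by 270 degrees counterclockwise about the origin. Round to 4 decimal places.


x' = 11*cos(270) - 8*sin(270) = 8
y' = 11*sin(270) + 8*cos(270) = -11

(8, -11)


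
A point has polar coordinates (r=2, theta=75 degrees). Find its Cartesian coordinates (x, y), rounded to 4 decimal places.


x = 2 * cos(75) = 0.5176
y = 2 * sin(75) = 1.9319

(0.5176, 1.9319)


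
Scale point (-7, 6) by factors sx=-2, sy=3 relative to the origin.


Scaling: (x*sx, y*sy) = (-7*-2, 6*3) = (14, 18)

(14, 18)


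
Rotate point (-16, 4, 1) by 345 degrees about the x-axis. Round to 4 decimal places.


x' = -16
y' = 4*cos(345) - 1*sin(345) = 4.1225
z' = 4*sin(345) + 1*cos(345) = -0.0694

(-16, 4.1225, -0.0694)


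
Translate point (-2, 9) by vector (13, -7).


Translation: (x+dx, y+dy) = (-2+13, 9+-7) = (11, 2)

(11, 2)


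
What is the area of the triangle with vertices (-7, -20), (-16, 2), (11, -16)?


Area = |x1(y2-y3) + x2(y3-y1) + x3(y1-y2)| / 2
= |-7*(2--16) + -16*(-16--20) + 11*(-20-2)| / 2
= 216

216


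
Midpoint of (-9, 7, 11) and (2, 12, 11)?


Midpoint = ((-9+2)/2, (7+12)/2, (11+11)/2) = (-3.5, 9.5, 11)

(-3.5, 9.5, 11)


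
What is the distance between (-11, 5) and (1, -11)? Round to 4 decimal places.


d = sqrt((1--11)^2 + (-11-5)^2) = 20

20


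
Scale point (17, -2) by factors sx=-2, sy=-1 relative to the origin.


Scaling: (x*sx, y*sy) = (17*-2, -2*-1) = (-34, 2)

(-34, 2)


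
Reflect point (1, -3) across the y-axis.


Reflection across y-axis: (x, y) -> (-x, y)
(1, -3) -> (-1, -3)

(-1, -3)


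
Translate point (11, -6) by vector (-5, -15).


Translation: (x+dx, y+dy) = (11+-5, -6+-15) = (6, -21)

(6, -21)


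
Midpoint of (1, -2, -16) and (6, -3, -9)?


Midpoint = ((1+6)/2, (-2+-3)/2, (-16+-9)/2) = (3.5, -2.5, -12.5)

(3.5, -2.5, -12.5)


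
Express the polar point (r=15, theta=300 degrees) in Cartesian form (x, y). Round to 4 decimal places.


x = 15 * cos(300) = 7.5
y = 15 * sin(300) = -12.9904

(7.5, -12.9904)


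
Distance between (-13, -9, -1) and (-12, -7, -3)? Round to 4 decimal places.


d = sqrt((-12--13)^2 + (-7--9)^2 + (-3--1)^2) = 3

3


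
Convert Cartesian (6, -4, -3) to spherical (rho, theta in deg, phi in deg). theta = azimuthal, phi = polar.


rho = sqrt(6^2 + (-4)^2 + (-3)^2) = 7.8102
theta = atan2(-4, 6) = 326.3099 deg
phi = acos(-3/7.8102) = 112.5885 deg

rho = 7.8102, theta = 326.3099 deg, phi = 112.5885 deg


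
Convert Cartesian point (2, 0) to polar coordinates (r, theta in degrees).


r = sqrt(2^2 + 0^2) = 2
theta = atan2(0, 2) = 0 degrees

r = 2, theta = 0 degrees


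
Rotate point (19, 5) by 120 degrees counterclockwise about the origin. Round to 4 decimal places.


x' = 19*cos(120) - 5*sin(120) = -13.8301
y' = 19*sin(120) + 5*cos(120) = 13.9545

(-13.8301, 13.9545)


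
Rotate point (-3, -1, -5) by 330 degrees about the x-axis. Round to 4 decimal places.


x' = -3
y' = -1*cos(330) - -5*sin(330) = -3.366
z' = -1*sin(330) + -5*cos(330) = -3.8301

(-3, -3.366, -3.8301)


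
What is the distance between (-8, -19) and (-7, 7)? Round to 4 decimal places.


d = sqrt((-7--8)^2 + (7--19)^2) = 26.0192

26.0192


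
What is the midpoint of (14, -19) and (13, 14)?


Midpoint = ((14+13)/2, (-19+14)/2) = (13.5, -2.5)

(13.5, -2.5)


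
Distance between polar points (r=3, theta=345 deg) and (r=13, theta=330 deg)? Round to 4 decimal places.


d = sqrt(r1^2 + r2^2 - 2*r1*r2*cos(t2-t1))
d = sqrt(3^2 + 13^2 - 2*3*13*cos(330-345)) = 10.132

10.132


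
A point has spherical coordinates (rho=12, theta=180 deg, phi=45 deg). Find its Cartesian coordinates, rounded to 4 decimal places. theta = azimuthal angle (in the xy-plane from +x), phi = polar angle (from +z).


x = 12 * sin(45) * cos(180) = -8.4853
y = 12 * sin(45) * sin(180) = 0
z = 12 * cos(45) = 8.4853

(-8.4853, 0, 8.4853)


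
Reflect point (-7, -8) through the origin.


Reflection through origin: (x, y) -> (-x, -y)
(-7, -8) -> (7, 8)

(7, 8)


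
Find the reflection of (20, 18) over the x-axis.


Reflection across x-axis: (x, y) -> (x, -y)
(20, 18) -> (20, -18)

(20, -18)


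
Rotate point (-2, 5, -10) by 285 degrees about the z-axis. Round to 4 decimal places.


x' = -2*cos(285) - 5*sin(285) = 4.312
y' = -2*sin(285) + 5*cos(285) = 3.2259
z' = -10

(4.312, 3.2259, -10)


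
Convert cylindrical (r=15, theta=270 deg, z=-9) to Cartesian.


x = 15 * cos(270) = 0
y = 15 * sin(270) = -15
z = -9

(0, -15, -9)


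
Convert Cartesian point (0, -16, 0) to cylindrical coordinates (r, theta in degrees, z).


r = sqrt(0^2 + (-16)^2) = 16
theta = atan2(-16, 0) = 270 deg
z = 0

r = 16, theta = 270 deg, z = 0


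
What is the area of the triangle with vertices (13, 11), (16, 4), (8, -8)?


Area = |x1(y2-y3) + x2(y3-y1) + x3(y1-y2)| / 2
= |13*(4--8) + 16*(-8-11) + 8*(11-4)| / 2
= 46

46


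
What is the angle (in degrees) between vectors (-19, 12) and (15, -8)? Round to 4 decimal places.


dot = -19*15 + 12*-8 = -381
|u| = 22.4722, |v| = 17
cos(angle) = -0.9973
angle = 175.7968 degrees

175.7968 degrees


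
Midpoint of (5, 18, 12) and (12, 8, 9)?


Midpoint = ((5+12)/2, (18+8)/2, (12+9)/2) = (8.5, 13, 10.5)

(8.5, 13, 10.5)


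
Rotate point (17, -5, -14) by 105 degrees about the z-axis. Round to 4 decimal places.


x' = 17*cos(105) - -5*sin(105) = 0.4297
y' = 17*sin(105) + -5*cos(105) = 17.7148
z' = -14

(0.4297, 17.7148, -14)


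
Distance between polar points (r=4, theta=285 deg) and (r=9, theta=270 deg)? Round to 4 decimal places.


d = sqrt(r1^2 + r2^2 - 2*r1*r2*cos(t2-t1))
d = sqrt(4^2 + 9^2 - 2*4*9*cos(270-285)) = 5.2396

5.2396


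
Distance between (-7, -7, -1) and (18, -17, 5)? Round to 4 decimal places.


d = sqrt((18--7)^2 + (-17--7)^2 + (5--1)^2) = 27.5862

27.5862


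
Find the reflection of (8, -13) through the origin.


Reflection through origin: (x, y) -> (-x, -y)
(8, -13) -> (-8, 13)

(-8, 13)


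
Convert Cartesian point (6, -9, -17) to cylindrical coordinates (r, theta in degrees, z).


r = sqrt(6^2 + (-9)^2) = 10.8167
theta = atan2(-9, 6) = 303.6901 deg
z = -17

r = 10.8167, theta = 303.6901 deg, z = -17


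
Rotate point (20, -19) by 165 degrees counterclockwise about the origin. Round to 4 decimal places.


x' = 20*cos(165) - -19*sin(165) = -14.401
y' = 20*sin(165) + -19*cos(165) = 23.529

(-14.401, 23.529)


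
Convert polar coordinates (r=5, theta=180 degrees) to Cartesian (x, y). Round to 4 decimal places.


x = 5 * cos(180) = -5
y = 5 * sin(180) = 0

(-5, 0)


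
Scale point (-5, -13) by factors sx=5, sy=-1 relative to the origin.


Scaling: (x*sx, y*sy) = (-5*5, -13*-1) = (-25, 13)

(-25, 13)


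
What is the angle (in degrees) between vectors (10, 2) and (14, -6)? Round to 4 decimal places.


dot = 10*14 + 2*-6 = 128
|u| = 10.198, |v| = 15.2315
cos(angle) = 0.824
angle = 34.5085 degrees

34.5085 degrees


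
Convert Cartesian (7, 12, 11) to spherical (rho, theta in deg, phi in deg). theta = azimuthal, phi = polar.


rho = sqrt(7^2 + 12^2 + 11^2) = 17.72
theta = atan2(12, 7) = 59.7436 deg
phi = acos(11/17.72) = 51.6279 deg

rho = 17.72, theta = 59.7436 deg, phi = 51.6279 deg


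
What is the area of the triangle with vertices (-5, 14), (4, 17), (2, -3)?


Area = |x1(y2-y3) + x2(y3-y1) + x3(y1-y2)| / 2
= |-5*(17--3) + 4*(-3-14) + 2*(14-17)| / 2
= 87

87


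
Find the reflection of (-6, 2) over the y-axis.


Reflection across y-axis: (x, y) -> (-x, y)
(-6, 2) -> (6, 2)

(6, 2)


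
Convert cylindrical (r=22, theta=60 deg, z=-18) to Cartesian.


x = 22 * cos(60) = 11
y = 22 * sin(60) = 19.0526
z = -18

(11, 19.0526, -18)


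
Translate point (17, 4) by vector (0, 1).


Translation: (x+dx, y+dy) = (17+0, 4+1) = (17, 5)

(17, 5)


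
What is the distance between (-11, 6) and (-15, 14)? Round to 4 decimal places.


d = sqrt((-15--11)^2 + (14-6)^2) = 8.9443

8.9443


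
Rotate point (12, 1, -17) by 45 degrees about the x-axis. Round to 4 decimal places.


x' = 12
y' = 1*cos(45) - -17*sin(45) = 12.7279
z' = 1*sin(45) + -17*cos(45) = -11.3137

(12, 12.7279, -11.3137)


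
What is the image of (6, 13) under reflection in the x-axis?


Reflection across x-axis: (x, y) -> (x, -y)
(6, 13) -> (6, -13)

(6, -13)


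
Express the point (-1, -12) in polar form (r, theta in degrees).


r = sqrt((-1)^2 + (-12)^2) = 12.0416
theta = atan2(-12, -1) = 265.2364 degrees

r = 12.0416, theta = 265.2364 degrees


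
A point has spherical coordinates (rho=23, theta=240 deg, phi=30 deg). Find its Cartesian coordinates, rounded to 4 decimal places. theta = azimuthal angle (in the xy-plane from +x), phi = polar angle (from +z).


x = 23 * sin(30) * cos(240) = -5.75
y = 23 * sin(30) * sin(240) = -9.9593
z = 23 * cos(30) = 19.9186

(-5.75, -9.9593, 19.9186)


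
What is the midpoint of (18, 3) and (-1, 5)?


Midpoint = ((18+-1)/2, (3+5)/2) = (8.5, 4)

(8.5, 4)


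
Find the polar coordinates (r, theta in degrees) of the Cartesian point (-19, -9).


r = sqrt((-19)^2 + (-9)^2) = 21.0238
theta = atan2(-9, -19) = 205.3462 degrees

r = 21.0238, theta = 205.3462 degrees


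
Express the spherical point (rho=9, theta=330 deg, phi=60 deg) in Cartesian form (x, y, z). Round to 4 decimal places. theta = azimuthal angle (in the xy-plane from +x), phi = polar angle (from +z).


x = 9 * sin(60) * cos(330) = 6.75
y = 9 * sin(60) * sin(330) = -3.8971
z = 9 * cos(60) = 4.5

(6.75, -3.8971, 4.5)


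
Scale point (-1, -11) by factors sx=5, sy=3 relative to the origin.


Scaling: (x*sx, y*sy) = (-1*5, -11*3) = (-5, -33)

(-5, -33)


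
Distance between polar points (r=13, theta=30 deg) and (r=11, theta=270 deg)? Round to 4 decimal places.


d = sqrt(r1^2 + r2^2 - 2*r1*r2*cos(t2-t1))
d = sqrt(13^2 + 11^2 - 2*13*11*cos(270-30)) = 20.8087

20.8087


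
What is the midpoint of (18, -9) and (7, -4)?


Midpoint = ((18+7)/2, (-9+-4)/2) = (12.5, -6.5)

(12.5, -6.5)


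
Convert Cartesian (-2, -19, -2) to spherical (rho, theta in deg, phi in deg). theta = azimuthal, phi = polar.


rho = sqrt((-2)^2 + (-19)^2 + (-2)^2) = 19.2094
theta = atan2(-19, -2) = 263.991 deg
phi = acos(-2/19.2094) = 95.9762 deg

rho = 19.2094, theta = 263.991 deg, phi = 95.9762 deg


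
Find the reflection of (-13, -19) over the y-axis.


Reflection across y-axis: (x, y) -> (-x, y)
(-13, -19) -> (13, -19)

(13, -19)


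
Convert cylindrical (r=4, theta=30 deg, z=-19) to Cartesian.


x = 4 * cos(30) = 3.4641
y = 4 * sin(30) = 2
z = -19

(3.4641, 2, -19)


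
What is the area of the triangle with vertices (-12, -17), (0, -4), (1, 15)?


Area = |x1(y2-y3) + x2(y3-y1) + x3(y1-y2)| / 2
= |-12*(-4-15) + 0*(15--17) + 1*(-17--4)| / 2
= 107.5

107.5


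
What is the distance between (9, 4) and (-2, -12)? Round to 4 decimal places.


d = sqrt((-2-9)^2 + (-12-4)^2) = 19.4165

19.4165


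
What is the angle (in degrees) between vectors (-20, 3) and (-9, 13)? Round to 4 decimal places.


dot = -20*-9 + 3*13 = 219
|u| = 20.2237, |v| = 15.8114
cos(angle) = 0.6849
angle = 46.7741 degrees

46.7741 degrees


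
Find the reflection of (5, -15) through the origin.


Reflection through origin: (x, y) -> (-x, -y)
(5, -15) -> (-5, 15)

(-5, 15)


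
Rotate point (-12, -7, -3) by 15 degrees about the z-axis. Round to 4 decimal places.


x' = -12*cos(15) - -7*sin(15) = -9.7794
y' = -12*sin(15) + -7*cos(15) = -9.8673
z' = -3

(-9.7794, -9.8673, -3)


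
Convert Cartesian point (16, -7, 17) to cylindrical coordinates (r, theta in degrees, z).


r = sqrt(16^2 + (-7)^2) = 17.4642
theta = atan2(-7, 16) = 336.3706 deg
z = 17

r = 17.4642, theta = 336.3706 deg, z = 17


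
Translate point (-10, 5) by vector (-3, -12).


Translation: (x+dx, y+dy) = (-10+-3, 5+-12) = (-13, -7)

(-13, -7)


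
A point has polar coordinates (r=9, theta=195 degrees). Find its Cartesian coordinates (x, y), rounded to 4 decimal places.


x = 9 * cos(195) = -8.6933
y = 9 * sin(195) = -2.3294

(-8.6933, -2.3294)
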